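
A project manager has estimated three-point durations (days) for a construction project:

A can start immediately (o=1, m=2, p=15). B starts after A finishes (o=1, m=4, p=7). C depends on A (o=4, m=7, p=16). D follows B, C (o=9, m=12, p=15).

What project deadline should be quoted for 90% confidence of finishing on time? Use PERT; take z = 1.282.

28.1 days

te_A = (1 + 4·2 + 15)/6 = 24/6 = 4; σ²_A = ((15−1)/6)² = 5.444
te_B = (1 + 4·4 + 7)/6 = 24/6 = 4; σ²_B = ((7−1)/6)² = 1.000
te_C = (4 + 4·7 + 16)/6 = 48/6 = 8; σ²_C = ((16−4)/6)² = 4.000
te_D = (9 + 4·12 + 15)/6 = 72/6 = 12; σ²_D = ((15−9)/6)² = 1.000

Forward pass:
ES_A = 0; EF_A = 4
ES_B = 4; EF_B = 4+4 = 8
ES_C = 4; EF_C = 4+8 = 12
ES_D = max(EF_B=8, EF_C=12) = 12; EF_D = 12+12 = 24
Expected project duration μ = 24 days. Critical path: A → C → D.

Variance along critical path = 5.444 + 4.000 + 1.000 = 10.444; σ = 3.232 days.
D = μ + z·σ = 24 + 1.282·3.232 = 28.1 days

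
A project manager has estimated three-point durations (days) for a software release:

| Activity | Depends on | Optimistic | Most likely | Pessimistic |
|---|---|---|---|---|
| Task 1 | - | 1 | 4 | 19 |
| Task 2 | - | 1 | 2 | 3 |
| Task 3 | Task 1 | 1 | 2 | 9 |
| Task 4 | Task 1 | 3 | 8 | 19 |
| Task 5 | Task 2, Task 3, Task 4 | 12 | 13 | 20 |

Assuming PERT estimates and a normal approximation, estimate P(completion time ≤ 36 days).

0.951

te_Task 1 = (1 + 4·4 + 19)/6 = 36/6 = 6; σ²_Task 1 = ((19−1)/6)² = 9.000
te_Task 2 = (1 + 4·2 + 3)/6 = 12/6 = 2; σ²_Task 2 = ((3−1)/6)² = 0.111
te_Task 3 = (1 + 4·2 + 9)/6 = 18/6 = 3; σ²_Task 3 = ((9−1)/6)² = 1.778
te_Task 4 = (3 + 4·8 + 19)/6 = 54/6 = 9; σ²_Task 4 = ((19−3)/6)² = 7.111
te_Task 5 = (12 + 4·13 + 20)/6 = 84/6 = 14; σ²_Task 5 = ((20−12)/6)² = 1.778

Forward pass:
ES_Task 1 = 0; EF_Task 1 = 6
ES_Task 2 = 0; EF_Task 2 = 2
ES_Task 3 = 6; EF_Task 3 = 6+3 = 9
ES_Task 4 = 6; EF_Task 4 = 6+9 = 15
ES_Task 5 = max(EF_Task 2=2, EF_Task 3=9, EF_Task 4=15) = 15; EF_Task 5 = 15+14 = 29
Expected project duration μ = 29 days. Critical path: Task 1 → Task 4 → Task 5.

Variance along critical path = 9.000 + 7.111 + 1.778 = 17.889; σ = √17.889 = 4.230 days.
Z = (36 − 29) / 4.230 = 1.655
P(T ≤ 36) = Φ(1.655) ≈ 0.951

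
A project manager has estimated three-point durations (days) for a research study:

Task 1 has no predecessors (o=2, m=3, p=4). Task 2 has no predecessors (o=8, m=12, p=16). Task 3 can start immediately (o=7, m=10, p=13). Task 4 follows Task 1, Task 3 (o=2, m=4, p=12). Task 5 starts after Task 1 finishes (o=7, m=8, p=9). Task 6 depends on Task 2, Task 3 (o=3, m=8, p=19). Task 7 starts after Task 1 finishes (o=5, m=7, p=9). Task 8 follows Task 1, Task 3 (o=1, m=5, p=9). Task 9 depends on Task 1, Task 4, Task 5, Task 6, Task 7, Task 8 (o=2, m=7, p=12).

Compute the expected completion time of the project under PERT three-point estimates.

te_Task 1 = (2 + 4·3 + 4)/6 = 18/6 = 3
te_Task 2 = (8 + 4·12 + 16)/6 = 72/6 = 12
te_Task 3 = (7 + 4·10 + 13)/6 = 60/6 = 10
te_Task 4 = (2 + 4·4 + 12)/6 = 30/6 = 5
te_Task 5 = (7 + 4·8 + 9)/6 = 48/6 = 8
te_Task 6 = (3 + 4·8 + 19)/6 = 54/6 = 9
te_Task 7 = (5 + 4·7 + 9)/6 = 42/6 = 7
te_Task 8 = (1 + 4·5 + 9)/6 = 30/6 = 5
te_Task 9 = (2 + 4·7 + 12)/6 = 42/6 = 7

Forward pass:
ES_Task 1 = 0; EF_Task 1 = 3
ES_Task 2 = 0; EF_Task 2 = 12
ES_Task 3 = 0; EF_Task 3 = 10
ES_Task 4 = max(EF_Task 1=3, EF_Task 3=10) = 10; EF_Task 4 = 10+5 = 15
ES_Task 5 = 3; EF_Task 5 = 3+8 = 11
ES_Task 6 = max(EF_Task 2=12, EF_Task 3=10) = 12; EF_Task 6 = 12+9 = 21
ES_Task 7 = 3; EF_Task 7 = 3+7 = 10
ES_Task 8 = max(EF_Task 1=3, EF_Task 3=10) = 10; EF_Task 8 = 10+5 = 15
ES_Task 9 = max(EF_Task 1=3, EF_Task 4=15, EF_Task 5=11, EF_Task 6=21, EF_Task 7=10, EF_Task 8=15) = 21; EF_Task 9 = 21+7 = 28
Expected project duration μ = 28 days. Critical path: Task 2 → Task 6 → Task 9.

28 days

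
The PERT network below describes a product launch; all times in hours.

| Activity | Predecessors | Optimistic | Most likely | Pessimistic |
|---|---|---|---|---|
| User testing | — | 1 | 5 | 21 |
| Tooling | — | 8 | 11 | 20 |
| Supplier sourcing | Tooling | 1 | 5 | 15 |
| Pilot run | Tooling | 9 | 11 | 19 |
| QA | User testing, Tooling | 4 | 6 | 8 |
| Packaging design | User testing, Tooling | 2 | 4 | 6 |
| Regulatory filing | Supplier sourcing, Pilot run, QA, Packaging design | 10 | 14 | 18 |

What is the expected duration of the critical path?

38 hours

te_User testing = (1 + 4·5 + 21)/6 = 42/6 = 7
te_Tooling = (8 + 4·11 + 20)/6 = 72/6 = 12
te_Supplier sourcing = (1 + 4·5 + 15)/6 = 36/6 = 6
te_Pilot run = (9 + 4·11 + 19)/6 = 72/6 = 12
te_QA = (4 + 4·6 + 8)/6 = 36/6 = 6
te_Packaging design = (2 + 4·4 + 6)/6 = 24/6 = 4
te_Regulatory filing = (10 + 4·14 + 18)/6 = 84/6 = 14

Forward pass:
ES_User testing = 0; EF_User testing = 7
ES_Tooling = 0; EF_Tooling = 12
ES_Supplier sourcing = 12; EF_Supplier sourcing = 12+6 = 18
ES_Pilot run = 12; EF_Pilot run = 12+12 = 24
ES_QA = max(EF_User testing=7, EF_Tooling=12) = 12; EF_QA = 12+6 = 18
ES_Packaging design = max(EF_User testing=7, EF_Tooling=12) = 12; EF_Packaging design = 12+4 = 16
ES_Regulatory filing = max(EF_Supplier sourcing=18, EF_Pilot run=24, EF_QA=18, EF_Packaging design=16) = 24; EF_Regulatory filing = 24+14 = 38
Expected project duration μ = 38 hours. Critical path: Tooling → Pilot run → Regulatory filing.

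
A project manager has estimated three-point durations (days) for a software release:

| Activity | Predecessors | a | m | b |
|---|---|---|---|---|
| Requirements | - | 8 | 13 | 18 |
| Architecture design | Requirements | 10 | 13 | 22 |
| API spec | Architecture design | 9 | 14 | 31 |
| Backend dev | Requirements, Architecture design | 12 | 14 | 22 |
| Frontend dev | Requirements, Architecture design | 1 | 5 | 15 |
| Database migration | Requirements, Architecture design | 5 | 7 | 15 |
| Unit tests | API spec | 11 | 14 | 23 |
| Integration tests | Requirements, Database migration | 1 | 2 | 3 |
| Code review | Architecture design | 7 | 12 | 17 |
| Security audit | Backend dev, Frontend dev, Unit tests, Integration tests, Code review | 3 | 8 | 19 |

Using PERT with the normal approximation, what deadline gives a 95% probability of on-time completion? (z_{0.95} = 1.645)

76.2 days

te_Requirements = (8 + 4·13 + 18)/6 = 78/6 = 13; σ²_Requirements = ((18−8)/6)² = 2.778
te_Architecture design = (10 + 4·13 + 22)/6 = 84/6 = 14; σ²_Architecture design = ((22−10)/6)² = 4.000
te_API spec = (9 + 4·14 + 31)/6 = 96/6 = 16; σ²_API spec = ((31−9)/6)² = 13.444
te_Backend dev = (12 + 4·14 + 22)/6 = 90/6 = 15; σ²_Backend dev = ((22−12)/6)² = 2.778
te_Frontend dev = (1 + 4·5 + 15)/6 = 36/6 = 6; σ²_Frontend dev = ((15−1)/6)² = 5.444
te_Database migration = (5 + 4·7 + 15)/6 = 48/6 = 8; σ²_Database migration = ((15−5)/6)² = 2.778
te_Unit tests = (11 + 4·14 + 23)/6 = 90/6 = 15; σ²_Unit tests = ((23−11)/6)² = 4.000
te_Integration tests = (1 + 4·2 + 3)/6 = 12/6 = 2; σ²_Integration tests = ((3−1)/6)² = 0.111
te_Code review = (7 + 4·12 + 17)/6 = 72/6 = 12; σ²_Code review = ((17−7)/6)² = 2.778
te_Security audit = (3 + 4·8 + 19)/6 = 54/6 = 9; σ²_Security audit = ((19−3)/6)² = 7.111

Forward pass:
ES_Requirements = 0; EF_Requirements = 13
ES_Architecture design = 13; EF_Architecture design = 13+14 = 27
ES_API spec = 27; EF_API spec = 27+16 = 43
ES_Backend dev = max(EF_Requirements=13, EF_Architecture design=27) = 27; EF_Backend dev = 27+15 = 42
ES_Frontend dev = max(EF_Requirements=13, EF_Architecture design=27) = 27; EF_Frontend dev = 27+6 = 33
ES_Database migration = max(EF_Requirements=13, EF_Architecture design=27) = 27; EF_Database migration = 27+8 = 35
ES_Unit tests = 43; EF_Unit tests = 43+15 = 58
ES_Integration tests = max(EF_Requirements=13, EF_Database migration=35) = 35; EF_Integration tests = 35+2 = 37
ES_Code review = 27; EF_Code review = 27+12 = 39
ES_Security audit = max(EF_Backend dev=42, EF_Frontend dev=33, EF_Unit tests=58, EF_Integration tests=37, EF_Code review=39) = 58; EF_Security audit = 58+9 = 67
Expected project duration μ = 67 days. Critical path: Requirements → Architecture design → API spec → Unit tests → Security audit.

Variance along critical path = 2.778 + 4.000 + 13.444 + 4.000 + 7.111 = 31.333; σ = 5.598 days.
D = μ + z·σ = 67 + 1.645·5.598 = 76.2 days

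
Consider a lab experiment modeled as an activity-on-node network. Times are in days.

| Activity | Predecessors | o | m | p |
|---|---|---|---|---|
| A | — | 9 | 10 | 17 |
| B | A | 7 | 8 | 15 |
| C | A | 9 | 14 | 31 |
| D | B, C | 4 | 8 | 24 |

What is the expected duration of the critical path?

37 days

te_A = (9 + 4·10 + 17)/6 = 66/6 = 11
te_B = (7 + 4·8 + 15)/6 = 54/6 = 9
te_C = (9 + 4·14 + 31)/6 = 96/6 = 16
te_D = (4 + 4·8 + 24)/6 = 60/6 = 10

Forward pass:
ES_A = 0; EF_A = 11
ES_B = 11; EF_B = 11+9 = 20
ES_C = 11; EF_C = 11+16 = 27
ES_D = max(EF_B=20, EF_C=27) = 27; EF_D = 27+10 = 37
Expected project duration μ = 37 days. Critical path: A → C → D.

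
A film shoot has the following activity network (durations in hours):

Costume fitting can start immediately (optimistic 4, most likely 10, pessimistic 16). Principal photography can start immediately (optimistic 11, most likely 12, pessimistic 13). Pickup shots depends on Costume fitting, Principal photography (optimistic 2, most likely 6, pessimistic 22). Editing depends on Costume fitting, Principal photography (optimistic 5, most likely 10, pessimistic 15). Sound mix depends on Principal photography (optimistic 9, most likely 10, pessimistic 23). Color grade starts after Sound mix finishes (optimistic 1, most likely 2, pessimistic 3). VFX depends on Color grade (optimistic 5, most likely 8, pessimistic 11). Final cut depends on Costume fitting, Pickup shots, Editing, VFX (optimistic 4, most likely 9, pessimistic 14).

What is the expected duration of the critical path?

43 hours

te_Costume fitting = (4 + 4·10 + 16)/6 = 60/6 = 10
te_Principal photography = (11 + 4·12 + 13)/6 = 72/6 = 12
te_Pickup shots = (2 + 4·6 + 22)/6 = 48/6 = 8
te_Editing = (5 + 4·10 + 15)/6 = 60/6 = 10
te_Sound mix = (9 + 4·10 + 23)/6 = 72/6 = 12
te_Color grade = (1 + 4·2 + 3)/6 = 12/6 = 2
te_VFX = (5 + 4·8 + 11)/6 = 48/6 = 8
te_Final cut = (4 + 4·9 + 14)/6 = 54/6 = 9

Forward pass:
ES_Costume fitting = 0; EF_Costume fitting = 10
ES_Principal photography = 0; EF_Principal photography = 12
ES_Pickup shots = max(EF_Costume fitting=10, EF_Principal photography=12) = 12; EF_Pickup shots = 12+8 = 20
ES_Editing = max(EF_Costume fitting=10, EF_Principal photography=12) = 12; EF_Editing = 12+10 = 22
ES_Sound mix = 12; EF_Sound mix = 12+12 = 24
ES_Color grade = 24; EF_Color grade = 24+2 = 26
ES_VFX = 26; EF_VFX = 26+8 = 34
ES_Final cut = max(EF_Costume fitting=10, EF_Pickup shots=20, EF_Editing=22, EF_VFX=34) = 34; EF_Final cut = 34+9 = 43
Expected project duration μ = 43 hours. Critical path: Principal photography → Sound mix → Color grade → VFX → Final cut.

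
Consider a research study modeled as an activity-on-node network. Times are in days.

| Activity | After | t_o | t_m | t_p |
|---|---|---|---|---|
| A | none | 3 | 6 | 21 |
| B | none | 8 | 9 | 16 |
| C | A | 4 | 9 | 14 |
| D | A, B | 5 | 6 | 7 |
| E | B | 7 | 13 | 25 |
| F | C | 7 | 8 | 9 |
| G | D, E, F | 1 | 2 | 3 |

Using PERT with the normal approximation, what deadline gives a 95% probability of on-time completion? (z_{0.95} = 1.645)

te_A = (3 + 4·6 + 21)/6 = 48/6 = 8; σ²_A = ((21−3)/6)² = 9.000
te_B = (8 + 4·9 + 16)/6 = 60/6 = 10; σ²_B = ((16−8)/6)² = 1.778
te_C = (4 + 4·9 + 14)/6 = 54/6 = 9; σ²_C = ((14−4)/6)² = 2.778
te_D = (5 + 4·6 + 7)/6 = 36/6 = 6; σ²_D = ((7−5)/6)² = 0.111
te_E = (7 + 4·13 + 25)/6 = 84/6 = 14; σ²_E = ((25−7)/6)² = 9.000
te_F = (7 + 4·8 + 9)/6 = 48/6 = 8; σ²_F = ((9−7)/6)² = 0.111
te_G = (1 + 4·2 + 3)/6 = 12/6 = 2; σ²_G = ((3−1)/6)² = 0.111

Forward pass:
ES_A = 0; EF_A = 8
ES_B = 0; EF_B = 10
ES_C = 8; EF_C = 8+9 = 17
ES_D = max(EF_A=8, EF_B=10) = 10; EF_D = 10+6 = 16
ES_E = 10; EF_E = 10+14 = 24
ES_F = 17; EF_F = 17+8 = 25
ES_G = max(EF_D=16, EF_E=24, EF_F=25) = 25; EF_G = 25+2 = 27
Expected project duration μ = 27 days. Critical path: A → C → F → G.

Variance along critical path = 9.000 + 2.778 + 0.111 + 0.111 = 12.000; σ = 3.464 days.
D = μ + z·σ = 27 + 1.645·3.464 = 32.7 days

32.7 days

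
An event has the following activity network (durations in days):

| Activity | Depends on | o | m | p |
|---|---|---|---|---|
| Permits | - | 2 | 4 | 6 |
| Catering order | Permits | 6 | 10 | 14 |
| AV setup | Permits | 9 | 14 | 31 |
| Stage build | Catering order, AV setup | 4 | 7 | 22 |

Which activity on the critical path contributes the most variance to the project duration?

AV setup

te_Permits = (2 + 4·4 + 6)/6 = 24/6 = 4; σ²_Permits = ((6−2)/6)² = 0.444
te_Catering order = (6 + 4·10 + 14)/6 = 60/6 = 10; σ²_Catering order = ((14−6)/6)² = 1.778
te_AV setup = (9 + 4·14 + 31)/6 = 96/6 = 16; σ²_AV setup = ((31−9)/6)² = 13.444
te_Stage build = (4 + 4·7 + 22)/6 = 54/6 = 9; σ²_Stage build = ((22−4)/6)² = 9.000

Forward pass:
ES_Permits = 0; EF_Permits = 4
ES_Catering order = 4; EF_Catering order = 4+10 = 14
ES_AV setup = 4; EF_AV setup = 4+16 = 20
ES_Stage build = max(EF_Catering order=14, EF_AV setup=20) = 20; EF_Stage build = 20+9 = 29
Expected project duration μ = 29 days. Critical path: Permits → AV setup → Stage build.

Variances on critical path: σ²_Permits=0.444, σ²_AV setup=13.444, σ²_Stage build=9.000.
Largest is σ²_AV setup = 13.444.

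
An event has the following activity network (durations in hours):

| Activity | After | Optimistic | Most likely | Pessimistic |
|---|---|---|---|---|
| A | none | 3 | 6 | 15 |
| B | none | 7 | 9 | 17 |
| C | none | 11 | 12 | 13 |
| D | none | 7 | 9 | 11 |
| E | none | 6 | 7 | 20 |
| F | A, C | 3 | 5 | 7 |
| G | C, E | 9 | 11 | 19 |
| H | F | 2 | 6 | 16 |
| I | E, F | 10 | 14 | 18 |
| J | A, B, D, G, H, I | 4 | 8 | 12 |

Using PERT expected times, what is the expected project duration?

39 hours

te_A = (3 + 4·6 + 15)/6 = 42/6 = 7
te_B = (7 + 4·9 + 17)/6 = 60/6 = 10
te_C = (11 + 4·12 + 13)/6 = 72/6 = 12
te_D = (7 + 4·9 + 11)/6 = 54/6 = 9
te_E = (6 + 4·7 + 20)/6 = 54/6 = 9
te_F = (3 + 4·5 + 7)/6 = 30/6 = 5
te_G = (9 + 4·11 + 19)/6 = 72/6 = 12
te_H = (2 + 4·6 + 16)/6 = 42/6 = 7
te_I = (10 + 4·14 + 18)/6 = 84/6 = 14
te_J = (4 + 4·8 + 12)/6 = 48/6 = 8

Forward pass:
ES_A = 0; EF_A = 7
ES_B = 0; EF_B = 10
ES_C = 0; EF_C = 12
ES_D = 0; EF_D = 9
ES_E = 0; EF_E = 9
ES_F = max(EF_A=7, EF_C=12) = 12; EF_F = 12+5 = 17
ES_G = max(EF_C=12, EF_E=9) = 12; EF_G = 12+12 = 24
ES_H = 17; EF_H = 17+7 = 24
ES_I = max(EF_E=9, EF_F=17) = 17; EF_I = 17+14 = 31
ES_J = max(EF_A=7, EF_B=10, EF_D=9, EF_G=24, EF_H=24, EF_I=31) = 31; EF_J = 31+8 = 39
Expected project duration μ = 39 hours. Critical path: C → F → I → J.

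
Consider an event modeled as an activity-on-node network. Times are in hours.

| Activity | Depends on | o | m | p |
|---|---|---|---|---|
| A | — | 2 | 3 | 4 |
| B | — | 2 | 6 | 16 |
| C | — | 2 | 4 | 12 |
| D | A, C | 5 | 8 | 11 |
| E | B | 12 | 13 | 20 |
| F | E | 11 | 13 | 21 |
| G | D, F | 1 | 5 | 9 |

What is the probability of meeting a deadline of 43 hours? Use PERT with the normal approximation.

0.809

te_A = (2 + 4·3 + 4)/6 = 18/6 = 3; σ²_A = ((4−2)/6)² = 0.111
te_B = (2 + 4·6 + 16)/6 = 42/6 = 7; σ²_B = ((16−2)/6)² = 5.444
te_C = (2 + 4·4 + 12)/6 = 30/6 = 5; σ²_C = ((12−2)/6)² = 2.778
te_D = (5 + 4·8 + 11)/6 = 48/6 = 8; σ²_D = ((11−5)/6)² = 1.000
te_E = (12 + 4·13 + 20)/6 = 84/6 = 14; σ²_E = ((20−12)/6)² = 1.778
te_F = (11 + 4·13 + 21)/6 = 84/6 = 14; σ²_F = ((21−11)/6)² = 2.778
te_G = (1 + 4·5 + 9)/6 = 30/6 = 5; σ²_G = ((9−1)/6)² = 1.778

Forward pass:
ES_A = 0; EF_A = 3
ES_B = 0; EF_B = 7
ES_C = 0; EF_C = 5
ES_D = max(EF_A=3, EF_C=5) = 5; EF_D = 5+8 = 13
ES_E = 7; EF_E = 7+14 = 21
ES_F = 21; EF_F = 21+14 = 35
ES_G = max(EF_D=13, EF_F=35) = 35; EF_G = 35+5 = 40
Expected project duration μ = 40 hours. Critical path: B → E → F → G.

Variance along critical path = 5.444 + 1.778 + 2.778 + 1.778 = 11.778; σ = √11.778 = 3.432 hours.
Z = (43 − 40) / 3.432 = 0.874
P(T ≤ 43) = Φ(0.874) ≈ 0.809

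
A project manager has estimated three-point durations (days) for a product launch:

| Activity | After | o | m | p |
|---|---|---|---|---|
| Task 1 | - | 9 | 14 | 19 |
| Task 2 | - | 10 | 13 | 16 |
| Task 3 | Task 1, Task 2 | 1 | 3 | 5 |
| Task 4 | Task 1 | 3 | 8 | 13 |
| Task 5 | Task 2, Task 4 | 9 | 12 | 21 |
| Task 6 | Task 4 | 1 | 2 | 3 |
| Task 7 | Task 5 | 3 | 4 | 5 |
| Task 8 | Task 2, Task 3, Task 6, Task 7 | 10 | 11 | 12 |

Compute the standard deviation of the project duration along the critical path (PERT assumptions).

3.13 days

te_Task 1 = (9 + 4·14 + 19)/6 = 84/6 = 14; σ²_Task 1 = ((19−9)/6)² = 2.778
te_Task 2 = (10 + 4·13 + 16)/6 = 78/6 = 13; σ²_Task 2 = ((16−10)/6)² = 1.000
te_Task 3 = (1 + 4·3 + 5)/6 = 18/6 = 3; σ²_Task 3 = ((5−1)/6)² = 0.444
te_Task 4 = (3 + 4·8 + 13)/6 = 48/6 = 8; σ²_Task 4 = ((13−3)/6)² = 2.778
te_Task 5 = (9 + 4·12 + 21)/6 = 78/6 = 13; σ²_Task 5 = ((21−9)/6)² = 4.000
te_Task 6 = (1 + 4·2 + 3)/6 = 12/6 = 2; σ²_Task 6 = ((3−1)/6)² = 0.111
te_Task 7 = (3 + 4·4 + 5)/6 = 24/6 = 4; σ²_Task 7 = ((5−3)/6)² = 0.111
te_Task 8 = (10 + 4·11 + 12)/6 = 66/6 = 11; σ²_Task 8 = ((12−10)/6)² = 0.111

Forward pass:
ES_Task 1 = 0; EF_Task 1 = 14
ES_Task 2 = 0; EF_Task 2 = 13
ES_Task 3 = max(EF_Task 1=14, EF_Task 2=13) = 14; EF_Task 3 = 14+3 = 17
ES_Task 4 = 14; EF_Task 4 = 14+8 = 22
ES_Task 5 = max(EF_Task 2=13, EF_Task 4=22) = 22; EF_Task 5 = 22+13 = 35
ES_Task 6 = 22; EF_Task 6 = 22+2 = 24
ES_Task 7 = 35; EF_Task 7 = 35+4 = 39
ES_Task 8 = max(EF_Task 2=13, EF_Task 3=17, EF_Task 6=24, EF_Task 7=39) = 39; EF_Task 8 = 39+11 = 50
Expected project duration μ = 50 days. Critical path: Task 1 → Task 4 → Task 5 → Task 7 → Task 8.

Variance along critical path = 2.778 + 2.778 + 4.000 + 0.111 + 0.111 = 9.778
σ = √9.778 = 3.127 days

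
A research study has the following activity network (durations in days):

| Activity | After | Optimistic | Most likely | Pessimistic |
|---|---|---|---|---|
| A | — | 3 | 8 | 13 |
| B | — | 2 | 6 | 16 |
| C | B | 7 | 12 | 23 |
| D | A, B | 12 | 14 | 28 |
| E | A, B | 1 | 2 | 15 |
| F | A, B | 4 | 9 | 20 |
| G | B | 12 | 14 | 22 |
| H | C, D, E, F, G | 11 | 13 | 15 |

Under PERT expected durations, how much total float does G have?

te_A = (3 + 4·8 + 13)/6 = 48/6 = 8
te_B = (2 + 4·6 + 16)/6 = 42/6 = 7
te_C = (7 + 4·12 + 23)/6 = 78/6 = 13
te_D = (12 + 4·14 + 28)/6 = 96/6 = 16
te_E = (1 + 4·2 + 15)/6 = 24/6 = 4
te_F = (4 + 4·9 + 20)/6 = 60/6 = 10
te_G = (12 + 4·14 + 22)/6 = 90/6 = 15
te_H = (11 + 4·13 + 15)/6 = 78/6 = 13

Forward pass:
ES_A = 0; EF_A = 8
ES_B = 0; EF_B = 7
ES_C = 7; EF_C = 7+13 = 20
ES_D = max(EF_A=8, EF_B=7) = 8; EF_D = 8+16 = 24
ES_E = max(EF_A=8, EF_B=7) = 8; EF_E = 8+4 = 12
ES_F = max(EF_A=8, EF_B=7) = 8; EF_F = 8+10 = 18
ES_G = 7; EF_G = 7+15 = 22
ES_H = max(EF_C=20, EF_D=24, EF_E=12, EF_F=18, EF_G=22) = 24; EF_H = 24+13 = 37
Expected project duration μ = 37 days. Critical path: A → D → H.

Backward pass:
LF_H = 37; LS_H = 37−13 = 24
LF_G = LS_H = 24; LS_G = 24−15 = 9
LF_F = LS_H = 24; LS_F = 24−10 = 14
LF_E = LS_H = 24; LS_E = 24−4 = 20
LF_D = LS_H = 24; LS_D = 24−16 = 8
LF_C = LS_H = 24; LS_C = 24−13 = 11
LF_B = min(LS_C=11, LS_D=8, LS_E=20, LS_F=14, LS_G=9) = 8; LS_B = 8−7 = 1
LF_A = min(LS_D=8, LS_E=20, LS_F=14) = 8; LS_A = 8−8 = 0
Slack_G = LS_G − ES_G = 9 − 7 = 2

2 days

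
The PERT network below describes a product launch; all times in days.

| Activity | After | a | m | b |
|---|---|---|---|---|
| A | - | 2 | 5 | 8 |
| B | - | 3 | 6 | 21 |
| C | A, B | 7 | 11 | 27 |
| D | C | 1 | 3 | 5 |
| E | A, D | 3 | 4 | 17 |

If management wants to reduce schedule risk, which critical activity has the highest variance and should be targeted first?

C

te_A = (2 + 4·5 + 8)/6 = 30/6 = 5; σ²_A = ((8−2)/6)² = 1.000
te_B = (3 + 4·6 + 21)/6 = 48/6 = 8; σ²_B = ((21−3)/6)² = 9.000
te_C = (7 + 4·11 + 27)/6 = 78/6 = 13; σ²_C = ((27−7)/6)² = 11.111
te_D = (1 + 4·3 + 5)/6 = 18/6 = 3; σ²_D = ((5−1)/6)² = 0.444
te_E = (3 + 4·4 + 17)/6 = 36/6 = 6; σ²_E = ((17−3)/6)² = 5.444

Forward pass:
ES_A = 0; EF_A = 5
ES_B = 0; EF_B = 8
ES_C = max(EF_A=5, EF_B=8) = 8; EF_C = 8+13 = 21
ES_D = 21; EF_D = 21+3 = 24
ES_E = max(EF_A=5, EF_D=24) = 24; EF_E = 24+6 = 30
Expected project duration μ = 30 days. Critical path: B → C → D → E.

Variances on critical path: σ²_B=9.000, σ²_C=11.111, σ²_D=0.444, σ²_E=5.444.
Largest is σ²_C = 11.111.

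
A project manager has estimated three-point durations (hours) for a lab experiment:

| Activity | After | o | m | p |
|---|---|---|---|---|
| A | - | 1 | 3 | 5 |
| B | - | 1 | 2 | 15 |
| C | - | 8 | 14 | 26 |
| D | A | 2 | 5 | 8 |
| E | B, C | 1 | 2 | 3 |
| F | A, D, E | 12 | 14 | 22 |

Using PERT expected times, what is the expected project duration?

32 hours

te_A = (1 + 4·3 + 5)/6 = 18/6 = 3
te_B = (1 + 4·2 + 15)/6 = 24/6 = 4
te_C = (8 + 4·14 + 26)/6 = 90/6 = 15
te_D = (2 + 4·5 + 8)/6 = 30/6 = 5
te_E = (1 + 4·2 + 3)/6 = 12/6 = 2
te_F = (12 + 4·14 + 22)/6 = 90/6 = 15

Forward pass:
ES_A = 0; EF_A = 3
ES_B = 0; EF_B = 4
ES_C = 0; EF_C = 15
ES_D = 3; EF_D = 3+5 = 8
ES_E = max(EF_B=4, EF_C=15) = 15; EF_E = 15+2 = 17
ES_F = max(EF_A=3, EF_D=8, EF_E=17) = 17; EF_F = 17+15 = 32
Expected project duration μ = 32 hours. Critical path: C → E → F.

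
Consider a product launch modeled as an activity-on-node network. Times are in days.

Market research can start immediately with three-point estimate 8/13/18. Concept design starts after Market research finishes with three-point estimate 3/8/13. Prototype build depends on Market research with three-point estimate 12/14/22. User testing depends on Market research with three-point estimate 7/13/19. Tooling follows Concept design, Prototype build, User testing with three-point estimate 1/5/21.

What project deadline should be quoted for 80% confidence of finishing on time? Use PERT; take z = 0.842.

te_Market research = (8 + 4·13 + 18)/6 = 78/6 = 13; σ²_Market research = ((18−8)/6)² = 2.778
te_Concept design = (3 + 4·8 + 13)/6 = 48/6 = 8; σ²_Concept design = ((13−3)/6)² = 2.778
te_Prototype build = (12 + 4·14 + 22)/6 = 90/6 = 15; σ²_Prototype build = ((22−12)/6)² = 2.778
te_User testing = (7 + 4·13 + 19)/6 = 78/6 = 13; σ²_User testing = ((19−7)/6)² = 4.000
te_Tooling = (1 + 4·5 + 21)/6 = 42/6 = 7; σ²_Tooling = ((21−1)/6)² = 11.111

Forward pass:
ES_Market research = 0; EF_Market research = 13
ES_Concept design = 13; EF_Concept design = 13+8 = 21
ES_Prototype build = 13; EF_Prototype build = 13+15 = 28
ES_User testing = 13; EF_User testing = 13+13 = 26
ES_Tooling = max(EF_Concept design=21, EF_Prototype build=28, EF_User testing=26) = 28; EF_Tooling = 28+7 = 35
Expected project duration μ = 35 days. Critical path: Market research → Prototype build → Tooling.

Variance along critical path = 2.778 + 2.778 + 11.111 = 16.667; σ = 4.082 days.
D = μ + z·σ = 35 + 0.842·4.082 = 38.4 days

38.4 days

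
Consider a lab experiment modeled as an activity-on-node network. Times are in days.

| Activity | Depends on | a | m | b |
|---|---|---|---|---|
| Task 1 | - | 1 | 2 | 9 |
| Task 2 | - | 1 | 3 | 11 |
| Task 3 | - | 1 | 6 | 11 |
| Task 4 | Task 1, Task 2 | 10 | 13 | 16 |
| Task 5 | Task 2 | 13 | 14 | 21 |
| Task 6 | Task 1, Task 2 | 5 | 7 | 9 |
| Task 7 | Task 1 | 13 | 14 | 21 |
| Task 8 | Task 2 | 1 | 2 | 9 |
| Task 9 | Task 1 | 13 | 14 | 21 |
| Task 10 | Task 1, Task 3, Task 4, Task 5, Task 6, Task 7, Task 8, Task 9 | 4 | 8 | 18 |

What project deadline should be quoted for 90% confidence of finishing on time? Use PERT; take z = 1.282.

32.1 days

te_Task 1 = (1 + 4·2 + 9)/6 = 18/6 = 3; σ²_Task 1 = ((9−1)/6)² = 1.778
te_Task 2 = (1 + 4·3 + 11)/6 = 24/6 = 4; σ²_Task 2 = ((11−1)/6)² = 2.778
te_Task 3 = (1 + 4·6 + 11)/6 = 36/6 = 6; σ²_Task 3 = ((11−1)/6)² = 2.778
te_Task 4 = (10 + 4·13 + 16)/6 = 78/6 = 13; σ²_Task 4 = ((16−10)/6)² = 1.000
te_Task 5 = (13 + 4·14 + 21)/6 = 90/6 = 15; σ²_Task 5 = ((21−13)/6)² = 1.778
te_Task 6 = (5 + 4·7 + 9)/6 = 42/6 = 7; σ²_Task 6 = ((9−5)/6)² = 0.444
te_Task 7 = (13 + 4·14 + 21)/6 = 90/6 = 15; σ²_Task 7 = ((21−13)/6)² = 1.778
te_Task 8 = (1 + 4·2 + 9)/6 = 18/6 = 3; σ²_Task 8 = ((9−1)/6)² = 1.778
te_Task 9 = (13 + 4·14 + 21)/6 = 90/6 = 15; σ²_Task 9 = ((21−13)/6)² = 1.778
te_Task 10 = (4 + 4·8 + 18)/6 = 54/6 = 9; σ²_Task 10 = ((18−4)/6)² = 5.444

Forward pass:
ES_Task 1 = 0; EF_Task 1 = 3
ES_Task 2 = 0; EF_Task 2 = 4
ES_Task 3 = 0; EF_Task 3 = 6
ES_Task 4 = max(EF_Task 1=3, EF_Task 2=4) = 4; EF_Task 4 = 4+13 = 17
ES_Task 5 = 4; EF_Task 5 = 4+15 = 19
ES_Task 6 = max(EF_Task 1=3, EF_Task 2=4) = 4; EF_Task 6 = 4+7 = 11
ES_Task 7 = 3; EF_Task 7 = 3+15 = 18
ES_Task 8 = 4; EF_Task 8 = 4+3 = 7
ES_Task 9 = 3; EF_Task 9 = 3+15 = 18
ES_Task 10 = max(EF_Task 1=3, EF_Task 3=6, EF_Task 4=17, EF_Task 5=19, EF_Task 6=11, EF_Task 7=18, EF_Task 8=7, EF_Task 9=18) = 19; EF_Task 10 = 19+9 = 28
Expected project duration μ = 28 days. Critical path: Task 2 → Task 5 → Task 10.

Variance along critical path = 2.778 + 1.778 + 5.444 = 10.000; σ = 3.162 days.
D = μ + z·σ = 28 + 1.282·3.162 = 32.1 days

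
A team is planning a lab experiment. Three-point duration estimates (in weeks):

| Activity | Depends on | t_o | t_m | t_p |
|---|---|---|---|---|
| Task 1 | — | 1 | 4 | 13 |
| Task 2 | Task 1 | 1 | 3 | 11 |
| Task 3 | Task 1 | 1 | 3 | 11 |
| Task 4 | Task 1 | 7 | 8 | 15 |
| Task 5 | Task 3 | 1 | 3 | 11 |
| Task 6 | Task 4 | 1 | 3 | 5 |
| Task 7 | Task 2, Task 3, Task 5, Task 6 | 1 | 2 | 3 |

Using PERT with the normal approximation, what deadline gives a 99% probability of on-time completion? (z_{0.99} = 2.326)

24.9 weeks

te_Task 1 = (1 + 4·4 + 13)/6 = 30/6 = 5; σ²_Task 1 = ((13−1)/6)² = 4.000
te_Task 2 = (1 + 4·3 + 11)/6 = 24/6 = 4; σ²_Task 2 = ((11−1)/6)² = 2.778
te_Task 3 = (1 + 4·3 + 11)/6 = 24/6 = 4; σ²_Task 3 = ((11−1)/6)² = 2.778
te_Task 4 = (7 + 4·8 + 15)/6 = 54/6 = 9; σ²_Task 4 = ((15−7)/6)² = 1.778
te_Task 5 = (1 + 4·3 + 11)/6 = 24/6 = 4; σ²_Task 5 = ((11−1)/6)² = 2.778
te_Task 6 = (1 + 4·3 + 5)/6 = 18/6 = 3; σ²_Task 6 = ((5−1)/6)² = 0.444
te_Task 7 = (1 + 4·2 + 3)/6 = 12/6 = 2; σ²_Task 7 = ((3−1)/6)² = 0.111

Forward pass:
ES_Task 1 = 0; EF_Task 1 = 5
ES_Task 2 = 5; EF_Task 2 = 5+4 = 9
ES_Task 3 = 5; EF_Task 3 = 5+4 = 9
ES_Task 4 = 5; EF_Task 4 = 5+9 = 14
ES_Task 5 = 9; EF_Task 5 = 9+4 = 13
ES_Task 6 = 14; EF_Task 6 = 14+3 = 17
ES_Task 7 = max(EF_Task 2=9, EF_Task 3=9, EF_Task 5=13, EF_Task 6=17) = 17; EF_Task 7 = 17+2 = 19
Expected project duration μ = 19 weeks. Critical path: Task 1 → Task 4 → Task 6 → Task 7.

Variance along critical path = 4.000 + 1.778 + 0.444 + 0.111 = 6.333; σ = 2.517 weeks.
D = μ + z·σ = 19 + 2.326·2.517 = 24.9 weeks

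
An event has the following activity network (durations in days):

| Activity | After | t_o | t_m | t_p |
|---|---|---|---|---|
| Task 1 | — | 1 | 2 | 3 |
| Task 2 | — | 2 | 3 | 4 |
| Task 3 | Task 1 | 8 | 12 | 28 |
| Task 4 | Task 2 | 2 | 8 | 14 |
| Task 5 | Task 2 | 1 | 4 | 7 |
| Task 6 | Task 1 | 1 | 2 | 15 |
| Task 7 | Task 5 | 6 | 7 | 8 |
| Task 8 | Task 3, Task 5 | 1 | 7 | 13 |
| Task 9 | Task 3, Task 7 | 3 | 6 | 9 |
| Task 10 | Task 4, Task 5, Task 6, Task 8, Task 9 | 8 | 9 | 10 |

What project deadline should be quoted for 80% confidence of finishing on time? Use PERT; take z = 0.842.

te_Task 1 = (1 + 4·2 + 3)/6 = 12/6 = 2; σ²_Task 1 = ((3−1)/6)² = 0.111
te_Task 2 = (2 + 4·3 + 4)/6 = 18/6 = 3; σ²_Task 2 = ((4−2)/6)² = 0.111
te_Task 3 = (8 + 4·12 + 28)/6 = 84/6 = 14; σ²_Task 3 = ((28−8)/6)² = 11.111
te_Task 4 = (2 + 4·8 + 14)/6 = 48/6 = 8; σ²_Task 4 = ((14−2)/6)² = 4.000
te_Task 5 = (1 + 4·4 + 7)/6 = 24/6 = 4; σ²_Task 5 = ((7−1)/6)² = 1.000
te_Task 6 = (1 + 4·2 + 15)/6 = 24/6 = 4; σ²_Task 6 = ((15−1)/6)² = 5.444
te_Task 7 = (6 + 4·7 + 8)/6 = 42/6 = 7; σ²_Task 7 = ((8−6)/6)² = 0.111
te_Task 8 = (1 + 4·7 + 13)/6 = 42/6 = 7; σ²_Task 8 = ((13−1)/6)² = 4.000
te_Task 9 = (3 + 4·6 + 9)/6 = 36/6 = 6; σ²_Task 9 = ((9−3)/6)² = 1.000
te_Task 10 = (8 + 4·9 + 10)/6 = 54/6 = 9; σ²_Task 10 = ((10−8)/6)² = 0.111

Forward pass:
ES_Task 1 = 0; EF_Task 1 = 2
ES_Task 2 = 0; EF_Task 2 = 3
ES_Task 3 = 2; EF_Task 3 = 2+14 = 16
ES_Task 4 = 3; EF_Task 4 = 3+8 = 11
ES_Task 5 = 3; EF_Task 5 = 3+4 = 7
ES_Task 6 = 2; EF_Task 6 = 2+4 = 6
ES_Task 7 = 7; EF_Task 7 = 7+7 = 14
ES_Task 8 = max(EF_Task 3=16, EF_Task 5=7) = 16; EF_Task 8 = 16+7 = 23
ES_Task 9 = max(EF_Task 3=16, EF_Task 7=14) = 16; EF_Task 9 = 16+6 = 22
ES_Task 10 = max(EF_Task 4=11, EF_Task 5=7, EF_Task 6=6, EF_Task 8=23, EF_Task 9=22) = 23; EF_Task 10 = 23+9 = 32
Expected project duration μ = 32 days. Critical path: Task 1 → Task 3 → Task 8 → Task 10.

Variance along critical path = 0.111 + 11.111 + 4.000 + 0.111 = 15.333; σ = 3.916 days.
D = μ + z·σ = 32 + 0.842·3.916 = 35.3 days

35.3 days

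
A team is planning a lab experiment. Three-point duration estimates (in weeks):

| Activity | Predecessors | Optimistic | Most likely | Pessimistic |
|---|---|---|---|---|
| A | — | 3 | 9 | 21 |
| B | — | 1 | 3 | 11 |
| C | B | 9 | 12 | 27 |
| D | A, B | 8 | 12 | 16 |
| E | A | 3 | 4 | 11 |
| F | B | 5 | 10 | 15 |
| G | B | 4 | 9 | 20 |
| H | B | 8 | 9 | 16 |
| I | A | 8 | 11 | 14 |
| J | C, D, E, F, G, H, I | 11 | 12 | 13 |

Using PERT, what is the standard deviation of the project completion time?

3.30 weeks

te_A = (3 + 4·9 + 21)/6 = 60/6 = 10; σ²_A = ((21−3)/6)² = 9.000
te_B = (1 + 4·3 + 11)/6 = 24/6 = 4; σ²_B = ((11−1)/6)² = 2.778
te_C = (9 + 4·12 + 27)/6 = 84/6 = 14; σ²_C = ((27−9)/6)² = 9.000
te_D = (8 + 4·12 + 16)/6 = 72/6 = 12; σ²_D = ((16−8)/6)² = 1.778
te_E = (3 + 4·4 + 11)/6 = 30/6 = 5; σ²_E = ((11−3)/6)² = 1.778
te_F = (5 + 4·10 + 15)/6 = 60/6 = 10; σ²_F = ((15−5)/6)² = 2.778
te_G = (4 + 4·9 + 20)/6 = 60/6 = 10; σ²_G = ((20−4)/6)² = 7.111
te_H = (8 + 4·9 + 16)/6 = 60/6 = 10; σ²_H = ((16−8)/6)² = 1.778
te_I = (8 + 4·11 + 14)/6 = 66/6 = 11; σ²_I = ((14−8)/6)² = 1.000
te_J = (11 + 4·12 + 13)/6 = 72/6 = 12; σ²_J = ((13−11)/6)² = 0.111

Forward pass:
ES_A = 0; EF_A = 10
ES_B = 0; EF_B = 4
ES_C = 4; EF_C = 4+14 = 18
ES_D = max(EF_A=10, EF_B=4) = 10; EF_D = 10+12 = 22
ES_E = 10; EF_E = 10+5 = 15
ES_F = 4; EF_F = 4+10 = 14
ES_G = 4; EF_G = 4+10 = 14
ES_H = 4; EF_H = 4+10 = 14
ES_I = 10; EF_I = 10+11 = 21
ES_J = max(EF_C=18, EF_D=22, EF_E=15, EF_F=14, EF_G=14, EF_H=14, EF_I=21) = 22; EF_J = 22+12 = 34
Expected project duration μ = 34 weeks. Critical path: A → D → J.

Variance along critical path = 9.000 + 1.778 + 0.111 = 10.889
σ = √10.889 = 3.300 weeks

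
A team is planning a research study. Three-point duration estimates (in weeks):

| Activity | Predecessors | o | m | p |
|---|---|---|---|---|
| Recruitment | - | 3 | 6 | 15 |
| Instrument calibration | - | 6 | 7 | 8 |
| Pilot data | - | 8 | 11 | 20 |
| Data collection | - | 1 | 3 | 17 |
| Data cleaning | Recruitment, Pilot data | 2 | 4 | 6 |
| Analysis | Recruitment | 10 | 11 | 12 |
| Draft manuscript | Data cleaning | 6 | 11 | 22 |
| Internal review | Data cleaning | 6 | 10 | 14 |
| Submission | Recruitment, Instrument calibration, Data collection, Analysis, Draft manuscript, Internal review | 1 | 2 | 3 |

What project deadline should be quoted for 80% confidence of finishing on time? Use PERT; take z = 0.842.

te_Recruitment = (3 + 4·6 + 15)/6 = 42/6 = 7; σ²_Recruitment = ((15−3)/6)² = 4.000
te_Instrument calibration = (6 + 4·7 + 8)/6 = 42/6 = 7; σ²_Instrument calibration = ((8−6)/6)² = 0.111
te_Pilot data = (8 + 4·11 + 20)/6 = 72/6 = 12; σ²_Pilot data = ((20−8)/6)² = 4.000
te_Data collection = (1 + 4·3 + 17)/6 = 30/6 = 5; σ²_Data collection = ((17−1)/6)² = 7.111
te_Data cleaning = (2 + 4·4 + 6)/6 = 24/6 = 4; σ²_Data cleaning = ((6−2)/6)² = 0.444
te_Analysis = (10 + 4·11 + 12)/6 = 66/6 = 11; σ²_Analysis = ((12−10)/6)² = 0.111
te_Draft manuscript = (6 + 4·11 + 22)/6 = 72/6 = 12; σ²_Draft manuscript = ((22−6)/6)² = 7.111
te_Internal review = (6 + 4·10 + 14)/6 = 60/6 = 10; σ²_Internal review = ((14−6)/6)² = 1.778
te_Submission = (1 + 4·2 + 3)/6 = 12/6 = 2; σ²_Submission = ((3−1)/6)² = 0.111

Forward pass:
ES_Recruitment = 0; EF_Recruitment = 7
ES_Instrument calibration = 0; EF_Instrument calibration = 7
ES_Pilot data = 0; EF_Pilot data = 12
ES_Data collection = 0; EF_Data collection = 5
ES_Data cleaning = max(EF_Recruitment=7, EF_Pilot data=12) = 12; EF_Data cleaning = 12+4 = 16
ES_Analysis = 7; EF_Analysis = 7+11 = 18
ES_Draft manuscript = 16; EF_Draft manuscript = 16+12 = 28
ES_Internal review = 16; EF_Internal review = 16+10 = 26
ES_Submission = max(EF_Recruitment=7, EF_Instrument calibration=7, EF_Data collection=5, EF_Analysis=18, EF_Draft manuscript=28, EF_Internal review=26) = 28; EF_Submission = 28+2 = 30
Expected project duration μ = 30 weeks. Critical path: Pilot data → Data cleaning → Draft manuscript → Submission.

Variance along critical path = 4.000 + 0.444 + 7.111 + 0.111 = 11.667; σ = 3.416 weeks.
D = μ + z·σ = 30 + 0.842·3.416 = 32.9 weeks

32.9 weeks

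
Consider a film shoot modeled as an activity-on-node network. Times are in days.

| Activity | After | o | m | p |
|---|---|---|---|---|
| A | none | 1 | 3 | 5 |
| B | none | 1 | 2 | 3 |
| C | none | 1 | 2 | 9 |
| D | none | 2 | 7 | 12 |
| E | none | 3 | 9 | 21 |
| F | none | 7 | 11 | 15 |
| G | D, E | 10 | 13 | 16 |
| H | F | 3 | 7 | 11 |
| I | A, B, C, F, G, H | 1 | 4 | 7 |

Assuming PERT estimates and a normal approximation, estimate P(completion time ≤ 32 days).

te_A = (1 + 4·3 + 5)/6 = 18/6 = 3; σ²_A = ((5−1)/6)² = 0.444
te_B = (1 + 4·2 + 3)/6 = 12/6 = 2; σ²_B = ((3−1)/6)² = 0.111
te_C = (1 + 4·2 + 9)/6 = 18/6 = 3; σ²_C = ((9−1)/6)² = 1.778
te_D = (2 + 4·7 + 12)/6 = 42/6 = 7; σ²_D = ((12−2)/6)² = 2.778
te_E = (3 + 4·9 + 21)/6 = 60/6 = 10; σ²_E = ((21−3)/6)² = 9.000
te_F = (7 + 4·11 + 15)/6 = 66/6 = 11; σ²_F = ((15−7)/6)² = 1.778
te_G = (10 + 4·13 + 16)/6 = 78/6 = 13; σ²_G = ((16−10)/6)² = 1.000
te_H = (3 + 4·7 + 11)/6 = 42/6 = 7; σ²_H = ((11−3)/6)² = 1.778
te_I = (1 + 4·4 + 7)/6 = 24/6 = 4; σ²_I = ((7−1)/6)² = 1.000

Forward pass:
ES_A = 0; EF_A = 3
ES_B = 0; EF_B = 2
ES_C = 0; EF_C = 3
ES_D = 0; EF_D = 7
ES_E = 0; EF_E = 10
ES_F = 0; EF_F = 11
ES_G = max(EF_D=7, EF_E=10) = 10; EF_G = 10+13 = 23
ES_H = 11; EF_H = 11+7 = 18
ES_I = max(EF_A=3, EF_B=2, EF_C=3, EF_F=11, EF_G=23, EF_H=18) = 23; EF_I = 23+4 = 27
Expected project duration μ = 27 days. Critical path: E → G → I.

Variance along critical path = 9.000 + 1.000 + 1.000 = 11.000; σ = √11.000 = 3.317 days.
Z = (32 − 27) / 3.317 = 1.508
P(T ≤ 32) = Φ(1.508) ≈ 0.934

0.934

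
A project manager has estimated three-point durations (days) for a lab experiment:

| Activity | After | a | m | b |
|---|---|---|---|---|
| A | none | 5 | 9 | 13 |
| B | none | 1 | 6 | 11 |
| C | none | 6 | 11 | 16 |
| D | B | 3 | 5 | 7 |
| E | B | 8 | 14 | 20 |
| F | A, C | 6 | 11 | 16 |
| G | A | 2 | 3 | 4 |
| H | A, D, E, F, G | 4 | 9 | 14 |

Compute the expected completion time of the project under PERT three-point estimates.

te_A = (5 + 4·9 + 13)/6 = 54/6 = 9
te_B = (1 + 4·6 + 11)/6 = 36/6 = 6
te_C = (6 + 4·11 + 16)/6 = 66/6 = 11
te_D = (3 + 4·5 + 7)/6 = 30/6 = 5
te_E = (8 + 4·14 + 20)/6 = 84/6 = 14
te_F = (6 + 4·11 + 16)/6 = 66/6 = 11
te_G = (2 + 4·3 + 4)/6 = 18/6 = 3
te_H = (4 + 4·9 + 14)/6 = 54/6 = 9

Forward pass:
ES_A = 0; EF_A = 9
ES_B = 0; EF_B = 6
ES_C = 0; EF_C = 11
ES_D = 6; EF_D = 6+5 = 11
ES_E = 6; EF_E = 6+14 = 20
ES_F = max(EF_A=9, EF_C=11) = 11; EF_F = 11+11 = 22
ES_G = 9; EF_G = 9+3 = 12
ES_H = max(EF_A=9, EF_D=11, EF_E=20, EF_F=22, EF_G=12) = 22; EF_H = 22+9 = 31
Expected project duration μ = 31 days. Critical path: C → F → H.

31 days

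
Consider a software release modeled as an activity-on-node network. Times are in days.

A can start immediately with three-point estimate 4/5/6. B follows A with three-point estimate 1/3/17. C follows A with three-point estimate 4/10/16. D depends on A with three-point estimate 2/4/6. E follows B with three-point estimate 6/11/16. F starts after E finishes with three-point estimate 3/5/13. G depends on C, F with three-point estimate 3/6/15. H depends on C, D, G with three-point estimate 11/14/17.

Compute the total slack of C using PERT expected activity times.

12 days

te_A = (4 + 4·5 + 6)/6 = 30/6 = 5
te_B = (1 + 4·3 + 17)/6 = 30/6 = 5
te_C = (4 + 4·10 + 16)/6 = 60/6 = 10
te_D = (2 + 4·4 + 6)/6 = 24/6 = 4
te_E = (6 + 4·11 + 16)/6 = 66/6 = 11
te_F = (3 + 4·5 + 13)/6 = 36/6 = 6
te_G = (3 + 4·6 + 15)/6 = 42/6 = 7
te_H = (11 + 4·14 + 17)/6 = 84/6 = 14

Forward pass:
ES_A = 0; EF_A = 5
ES_B = 5; EF_B = 5+5 = 10
ES_C = 5; EF_C = 5+10 = 15
ES_D = 5; EF_D = 5+4 = 9
ES_E = 10; EF_E = 10+11 = 21
ES_F = 21; EF_F = 21+6 = 27
ES_G = max(EF_C=15, EF_F=27) = 27; EF_G = 27+7 = 34
ES_H = max(EF_C=15, EF_D=9, EF_G=34) = 34; EF_H = 34+14 = 48
Expected project duration μ = 48 days. Critical path: A → B → E → F → G → H.

Backward pass:
LF_H = 48; LS_H = 48−14 = 34
LF_G = LS_H = 34; LS_G = 34−7 = 27
LF_F = LS_G = 27; LS_F = 27−6 = 21
LF_E = LS_F = 21; LS_E = 21−11 = 10
LF_D = LS_H = 34; LS_D = 34−4 = 30
LF_C = min(LS_G=27, LS_H=34) = 27; LS_C = 27−10 = 17
LF_B = LS_E = 10; LS_B = 10−5 = 5
LF_A = min(LS_B=5, LS_C=17, LS_D=30) = 5; LS_A = 5−5 = 0
Slack_C = LS_C − ES_C = 17 − 5 = 12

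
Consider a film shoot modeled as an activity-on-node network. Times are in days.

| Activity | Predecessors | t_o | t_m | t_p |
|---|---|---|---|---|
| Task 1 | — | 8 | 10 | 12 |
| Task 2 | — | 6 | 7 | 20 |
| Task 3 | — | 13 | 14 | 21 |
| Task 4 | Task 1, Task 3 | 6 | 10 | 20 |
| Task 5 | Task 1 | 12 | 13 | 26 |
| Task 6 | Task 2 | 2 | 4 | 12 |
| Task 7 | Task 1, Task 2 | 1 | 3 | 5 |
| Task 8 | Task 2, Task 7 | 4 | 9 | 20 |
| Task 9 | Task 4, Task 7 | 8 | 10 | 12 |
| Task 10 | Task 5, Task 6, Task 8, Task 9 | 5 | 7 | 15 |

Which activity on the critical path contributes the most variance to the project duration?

te_Task 1 = (8 + 4·10 + 12)/6 = 60/6 = 10; σ²_Task 1 = ((12−8)/6)² = 0.444
te_Task 2 = (6 + 4·7 + 20)/6 = 54/6 = 9; σ²_Task 2 = ((20−6)/6)² = 5.444
te_Task 3 = (13 + 4·14 + 21)/6 = 90/6 = 15; σ²_Task 3 = ((21−13)/6)² = 1.778
te_Task 4 = (6 + 4·10 + 20)/6 = 66/6 = 11; σ²_Task 4 = ((20−6)/6)² = 5.444
te_Task 5 = (12 + 4·13 + 26)/6 = 90/6 = 15; σ²_Task 5 = ((26−12)/6)² = 5.444
te_Task 6 = (2 + 4·4 + 12)/6 = 30/6 = 5; σ²_Task 6 = ((12−2)/6)² = 2.778
te_Task 7 = (1 + 4·3 + 5)/6 = 18/6 = 3; σ²_Task 7 = ((5−1)/6)² = 0.444
te_Task 8 = (4 + 4·9 + 20)/6 = 60/6 = 10; σ²_Task 8 = ((20−4)/6)² = 7.111
te_Task 9 = (8 + 4·10 + 12)/6 = 60/6 = 10; σ²_Task 9 = ((12−8)/6)² = 0.444
te_Task 10 = (5 + 4·7 + 15)/6 = 48/6 = 8; σ²_Task 10 = ((15−5)/6)² = 2.778

Forward pass:
ES_Task 1 = 0; EF_Task 1 = 10
ES_Task 2 = 0; EF_Task 2 = 9
ES_Task 3 = 0; EF_Task 3 = 15
ES_Task 4 = max(EF_Task 1=10, EF_Task 3=15) = 15; EF_Task 4 = 15+11 = 26
ES_Task 5 = 10; EF_Task 5 = 10+15 = 25
ES_Task 6 = 9; EF_Task 6 = 9+5 = 14
ES_Task 7 = max(EF_Task 1=10, EF_Task 2=9) = 10; EF_Task 7 = 10+3 = 13
ES_Task 8 = max(EF_Task 2=9, EF_Task 7=13) = 13; EF_Task 8 = 13+10 = 23
ES_Task 9 = max(EF_Task 4=26, EF_Task 7=13) = 26; EF_Task 9 = 26+10 = 36
ES_Task 10 = max(EF_Task 5=25, EF_Task 6=14, EF_Task 8=23, EF_Task 9=36) = 36; EF_Task 10 = 36+8 = 44
Expected project duration μ = 44 days. Critical path: Task 3 → Task 4 → Task 9 → Task 10.

Variances on critical path: σ²_Task 3=1.778, σ²_Task 4=5.444, σ²_Task 9=0.444, σ²_Task 10=2.778.
Largest is σ²_Task 4 = 5.444.

Task 4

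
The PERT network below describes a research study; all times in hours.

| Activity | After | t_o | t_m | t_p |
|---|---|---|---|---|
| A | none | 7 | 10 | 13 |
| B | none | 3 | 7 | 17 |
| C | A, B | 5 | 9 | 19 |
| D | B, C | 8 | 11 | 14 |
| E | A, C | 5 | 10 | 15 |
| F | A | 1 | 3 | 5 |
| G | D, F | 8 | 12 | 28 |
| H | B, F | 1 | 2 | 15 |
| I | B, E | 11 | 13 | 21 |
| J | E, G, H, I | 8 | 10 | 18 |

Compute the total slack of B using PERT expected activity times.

2 hours

te_A = (7 + 4·10 + 13)/6 = 60/6 = 10
te_B = (3 + 4·7 + 17)/6 = 48/6 = 8
te_C = (5 + 4·9 + 19)/6 = 60/6 = 10
te_D = (8 + 4·11 + 14)/6 = 66/6 = 11
te_E = (5 + 4·10 + 15)/6 = 60/6 = 10
te_F = (1 + 4·3 + 5)/6 = 18/6 = 3
te_G = (8 + 4·12 + 28)/6 = 84/6 = 14
te_H = (1 + 4·2 + 15)/6 = 24/6 = 4
te_I = (11 + 4·13 + 21)/6 = 84/6 = 14
te_J = (8 + 4·10 + 18)/6 = 66/6 = 11

Forward pass:
ES_A = 0; EF_A = 10
ES_B = 0; EF_B = 8
ES_C = max(EF_A=10, EF_B=8) = 10; EF_C = 10+10 = 20
ES_D = max(EF_B=8, EF_C=20) = 20; EF_D = 20+11 = 31
ES_E = max(EF_A=10, EF_C=20) = 20; EF_E = 20+10 = 30
ES_F = 10; EF_F = 10+3 = 13
ES_G = max(EF_D=31, EF_F=13) = 31; EF_G = 31+14 = 45
ES_H = max(EF_B=8, EF_F=13) = 13; EF_H = 13+4 = 17
ES_I = max(EF_B=8, EF_E=30) = 30; EF_I = 30+14 = 44
ES_J = max(EF_E=30, EF_G=45, EF_H=17, EF_I=44) = 45; EF_J = 45+11 = 56
Expected project duration μ = 56 hours. Critical path: A → C → D → G → J.

Backward pass:
LF_J = 56; LS_J = 56−11 = 45
LF_I = LS_J = 45; LS_I = 45−14 = 31
LF_H = LS_J = 45; LS_H = 45−4 = 41
LF_G = LS_J = 45; LS_G = 45−14 = 31
LF_F = min(LS_G=31, LS_H=41) = 31; LS_F = 31−3 = 28
LF_E = min(LS_I=31, LS_J=45) = 31; LS_E = 31−10 = 21
LF_D = LS_G = 31; LS_D = 31−11 = 20
LF_C = min(LS_D=20, LS_E=21) = 20; LS_C = 20−10 = 10
LF_B = min(LS_C=10, LS_D=20, LS_H=41, LS_I=31) = 10; LS_B = 10−8 = 2
LF_A = min(LS_C=10, LS_E=21, LS_F=28) = 10; LS_A = 10−10 = 0
Slack_B = LS_B − ES_B = 2 − 0 = 2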